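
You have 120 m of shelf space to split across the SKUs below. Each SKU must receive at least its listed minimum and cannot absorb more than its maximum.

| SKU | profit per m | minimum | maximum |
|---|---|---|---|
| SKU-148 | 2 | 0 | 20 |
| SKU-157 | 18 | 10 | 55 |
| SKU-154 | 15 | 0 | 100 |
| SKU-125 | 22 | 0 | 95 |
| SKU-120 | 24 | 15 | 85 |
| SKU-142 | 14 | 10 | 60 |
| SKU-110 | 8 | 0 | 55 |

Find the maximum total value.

2690

Meeting every minimum uses 0+10+0+0+15+10+0 = 35 m, leaving 85.
Rank by profit per m: SKU-120 24 > SKU-125 22 > SKU-157 18 > SKU-154 15 > SKU-142 14 > SKU-110 8 > SKU-148 2.
Give SKU-120 70 more to hit its cap of 85 — 15 left.
SKU-125: +15 (room for 95) → 15. Pool exhausted.
Total = 18×10 + 22×15 + 24×85 + 14×10 = 2690.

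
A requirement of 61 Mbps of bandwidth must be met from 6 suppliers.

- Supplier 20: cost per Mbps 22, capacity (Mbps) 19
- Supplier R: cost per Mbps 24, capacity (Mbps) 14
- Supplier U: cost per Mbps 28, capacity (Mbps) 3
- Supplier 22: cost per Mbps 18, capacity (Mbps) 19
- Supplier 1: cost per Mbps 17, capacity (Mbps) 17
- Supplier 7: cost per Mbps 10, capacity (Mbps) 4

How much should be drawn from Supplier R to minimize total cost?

Use suppliers in increasing cost order.
Supplier 7 at 10: take all 4 Mbps ; 57 still needed.
Supplier 1 (17): use full 17 ; 40 Mbps to go.
Supplier 22 (18): use full 19 ; 21 Mbps to go.
Take 19 from Supplier 20 at 22 ; need 2 more.
Supplier R at 24: take 2 of its 14 ; requirement met.
Supplier U: unused.

2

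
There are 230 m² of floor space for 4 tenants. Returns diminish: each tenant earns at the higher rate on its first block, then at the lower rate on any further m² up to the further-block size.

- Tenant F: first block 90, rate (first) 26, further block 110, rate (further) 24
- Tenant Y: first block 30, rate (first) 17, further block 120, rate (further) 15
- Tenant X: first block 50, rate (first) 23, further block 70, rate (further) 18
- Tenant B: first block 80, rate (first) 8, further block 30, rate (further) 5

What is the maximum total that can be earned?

Treat each block as its own option and order by rate: Tenant F/tier1 26 > Tenant F/tier2 24 > Tenant X/tier1 23 > Tenant X/tier2 18 > Tenant Y/tier1 17 > Tenant Y/tier2 15 > Tenant B/tier1 8 > Tenant B/tier2 5.
Tenant F/tier1 (26): +90 ; 140 left.
Tenant F tier2 at 24: fill all 110 ; 30 left.
Tenant X tier1 at 23: only 30 left, fill 30.
Total = 26×90 + 24×110 + 23×30 = 5670.

5670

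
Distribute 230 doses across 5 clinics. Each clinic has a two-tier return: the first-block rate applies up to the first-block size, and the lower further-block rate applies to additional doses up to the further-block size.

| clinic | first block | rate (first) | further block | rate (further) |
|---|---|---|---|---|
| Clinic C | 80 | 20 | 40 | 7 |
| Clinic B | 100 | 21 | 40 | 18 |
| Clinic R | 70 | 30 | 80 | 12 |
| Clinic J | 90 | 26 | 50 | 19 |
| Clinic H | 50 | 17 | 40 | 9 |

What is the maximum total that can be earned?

Rank every tier by rate: Clinic R/T1 30 > Clinic J/T1 26 > Clinic B/T1 21 > Clinic C/T1 20 > Clinic J/T2 19 > Clinic B/T2 18 > Clinic H/T1 17 > Clinic R/T2 12 > Clinic H/T2 9 > Clinic C/T2 7.
Fill Clinic R T1 block (70 at 30) — 160 left.
Fill Clinic J T1 block (90 at 26) — 70 left.
Clinic B T1 at 21: only 70 left, fill 70.
Total = 30×70 + 26×90 + 21×70 = 5910.

5910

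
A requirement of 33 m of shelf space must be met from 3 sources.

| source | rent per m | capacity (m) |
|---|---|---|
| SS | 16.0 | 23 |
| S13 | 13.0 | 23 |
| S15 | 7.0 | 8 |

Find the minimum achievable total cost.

387

Use sources in increasing cost order.
S15 (7.0): use full 8 ; 25 m to go.
Take 23 from S13 at 13.0 ; need 2 more.
Take 2 from SS at 16.0 to finish.
Cost = 8×7.0 + 23×13.0 + 2×16.0 = 387.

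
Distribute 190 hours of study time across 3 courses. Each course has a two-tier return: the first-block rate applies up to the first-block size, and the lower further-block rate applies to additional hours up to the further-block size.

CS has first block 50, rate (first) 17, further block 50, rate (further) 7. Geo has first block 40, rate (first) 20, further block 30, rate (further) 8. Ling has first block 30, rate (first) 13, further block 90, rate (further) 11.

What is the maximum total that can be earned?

2810

Order all 6 blocks by rate: Geo/T1 20 > CS/T1 17 > Ling/T1 13 > Ling/T2 11 > Geo/T2 8 > CS/T2 7.
Geo/T1 (20): +40 — 150 left.
Fill CS T1 block (50 at 17) — 100 left.
Ling/T1 (13): +30 — 70 left.
Ling/T2: +70 of 90 at 11; pool empty.
Total = 20×40 + 17×50 + 13×30 + 11×70 = 2810.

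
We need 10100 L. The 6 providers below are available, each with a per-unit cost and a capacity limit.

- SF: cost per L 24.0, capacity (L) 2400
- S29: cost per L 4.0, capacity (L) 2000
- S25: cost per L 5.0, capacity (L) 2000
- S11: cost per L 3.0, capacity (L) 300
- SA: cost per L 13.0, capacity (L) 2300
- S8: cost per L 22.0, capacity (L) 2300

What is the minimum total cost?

128200

Cheapest first:
Take 300 from S11 at 3.0 ; need 9800 more.
S29 at 4.0: take all 2000 L ; 7800 still needed.
Take 2000 from S25 at 5.0 ; need 5800 more.
SA at 13.0: take all 2300 L ; 3500 still needed.
Take 2300 from S8 at 22.0 ; need 1200 more.
SF (24.0): take the remaining 1200 ; done.
Cost = 300×3.0 + 2000×4.0 + 2000×5.0 + 2300×13.0 + 2300×22.0 + 1200×24.0 = 128200.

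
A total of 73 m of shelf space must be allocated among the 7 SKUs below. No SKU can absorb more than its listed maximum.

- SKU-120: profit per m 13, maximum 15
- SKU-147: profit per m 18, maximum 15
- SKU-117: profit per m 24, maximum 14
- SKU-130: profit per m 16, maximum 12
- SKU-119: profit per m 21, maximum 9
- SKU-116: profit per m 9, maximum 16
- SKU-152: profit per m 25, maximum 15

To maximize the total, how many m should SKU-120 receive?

8

Highest profit per m first: SKU-152 25 > SKU-117 24 > SKU-119 21 > SKU-147 18 > SKU-130 16 > SKU-120 13 > SKU-116 9.
SKU-152: +15 to 15 (cap) ; 58 left.
SKU-117 takes 14 to reach its cap of 14 ; 44 left.
Give SKU-119 9 to hit its cap of 9 ; 35 left.
SKU-147: +15 to 15 (cap) ; 20 left.
SKU-130 takes 12 to reach its cap of 12 ; 8 left.
SKU-120 has room for 15 but only 8 remain, so it gets 8.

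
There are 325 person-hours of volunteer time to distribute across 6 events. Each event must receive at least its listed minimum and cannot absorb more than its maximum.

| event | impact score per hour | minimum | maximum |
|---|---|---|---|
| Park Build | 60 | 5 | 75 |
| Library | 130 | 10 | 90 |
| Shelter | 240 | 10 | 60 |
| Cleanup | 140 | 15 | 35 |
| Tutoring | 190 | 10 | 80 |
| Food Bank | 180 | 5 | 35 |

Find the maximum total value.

54000

Meeting every minimum uses 5+10+10+15+10+5 = 55 person-hours, leaving 270.
Highest impact score per hour first: Shelter 240 > Tutoring 190 > Food Bank 180 > Cleanup 140 > Library 130 > Park Build 60.
Shelter: +50 to 60 (cap) — 220 left.
Tutoring takes 70 more to reach its cap of 80 — 150 left.
Food Bank: +30 to 35 (cap) — 120 left.
Cleanup takes 20 more to reach its cap of 35 — 100 left.
Library: +80 to 90 (cap) — 20 left.
Only 20 left; Park Build takes them to reach 25.
Total = 60×25 + 130×90 + 240×60 + 140×35 + 190×80 + 180×35 = 54000.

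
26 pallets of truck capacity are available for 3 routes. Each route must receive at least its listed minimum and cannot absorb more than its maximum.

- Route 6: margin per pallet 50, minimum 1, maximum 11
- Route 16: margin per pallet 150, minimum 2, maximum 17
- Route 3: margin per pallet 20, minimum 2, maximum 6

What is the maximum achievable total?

Meeting every minimum uses 1+2+2 = 5 pallets, leaving 21.
Order the routes by margin per pallet: Route 16 150 > Route 6 50 > Route 3 20.
Route 16: +15 to 17 (cap) → 6 left.
Route 6: +6 (room for 10) → 7. Pool exhausted.
Total = 50×7 + 150×17 + 20×2 = 2940.

2940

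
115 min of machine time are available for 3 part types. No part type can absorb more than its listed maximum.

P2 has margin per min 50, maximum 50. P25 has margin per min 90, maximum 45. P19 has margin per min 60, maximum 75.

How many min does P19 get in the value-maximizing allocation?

70

Highest margin per min first: P25 90 > P19 60 > P2 50.
P25 takes 45 to reach its cap of 45 — 70 left.
P19 has room for 75 but only 70 remain, so it gets 70.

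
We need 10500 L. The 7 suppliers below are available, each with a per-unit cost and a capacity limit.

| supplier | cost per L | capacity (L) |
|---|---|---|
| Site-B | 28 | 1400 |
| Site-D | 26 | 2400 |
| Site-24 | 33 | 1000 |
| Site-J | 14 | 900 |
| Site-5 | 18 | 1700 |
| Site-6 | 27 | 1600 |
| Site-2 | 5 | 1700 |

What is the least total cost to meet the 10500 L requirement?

Fill from the cheapest supplier first.
Site-2 (5): use full 1700 ; 8800 L to go.
Site-J at 14: take all 900 L ; 7900 still needed.
Take 1700 from Site-5 at 18 ; need 6200 more.
Site-D (26): use full 2400 ; 3800 L to go.
Take 1600 from Site-6 at 27 ; need 2200 more.
Site-B at 28: take all 1400 L ; 800 still needed.
Site-24 (33): take the remaining 800 ; done.
Cost = 1700×5 + 900×14 + 1700×18 + 2400×26 + 1600×27 + 1400×28 + 800×33 = 222900.

222900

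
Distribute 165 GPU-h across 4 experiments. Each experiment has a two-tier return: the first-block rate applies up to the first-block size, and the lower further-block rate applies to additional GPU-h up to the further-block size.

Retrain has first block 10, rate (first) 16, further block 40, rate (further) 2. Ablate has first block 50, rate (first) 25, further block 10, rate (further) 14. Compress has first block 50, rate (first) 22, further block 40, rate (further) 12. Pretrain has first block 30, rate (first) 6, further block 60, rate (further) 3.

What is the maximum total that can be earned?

Rank every tier by rate: Ablate/tier1 25 > Compress/tier1 22 > Retrain/tier1 16 > Ablate/tier2 14 > Compress/tier2 12 > Pretrain/tier1 6 > Pretrain/tier2 3 > Retrain/tier2 2.
Ablate/tier1 (25): +50 → 115 left.
Compress tier1 at 22: fill all 50 → 65 left.
Fill Retrain tier1 block (10 at 16) → 55 left.
Ablate/tier2 (14): +10 → 45 left.
Compress tier2 at 12: fill all 40 → 5 left.
5 remain; put them into Pretrain tier1 at 6.
Total = 25×50 + 22×50 + 16×10 + 14×10 + 12×40 + 6×5 = 3160.

3160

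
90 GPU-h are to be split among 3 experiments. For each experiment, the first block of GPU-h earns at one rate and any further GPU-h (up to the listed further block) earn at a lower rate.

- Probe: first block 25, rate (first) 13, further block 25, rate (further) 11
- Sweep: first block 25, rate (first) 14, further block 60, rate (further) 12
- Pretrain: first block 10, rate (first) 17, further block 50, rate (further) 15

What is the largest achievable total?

Rank every tier by rate: Pretrain/T1 17 > Pretrain/T2 15 > Sweep/T1 14 > Probe/T1 13 > Sweep/T2 12 > Probe/T2 11.
Fill Pretrain T1 block (10 at 17) ; 80 left.
Pretrain T2 at 15: fill all 50 ; 30 left.
Fill Sweep T1 block (25 at 14) ; 5 left.
Probe/T1: +5 of 25 at 13; pool empty.
Total = 17×10 + 15×50 + 14×25 + 13×5 = 1335.

1335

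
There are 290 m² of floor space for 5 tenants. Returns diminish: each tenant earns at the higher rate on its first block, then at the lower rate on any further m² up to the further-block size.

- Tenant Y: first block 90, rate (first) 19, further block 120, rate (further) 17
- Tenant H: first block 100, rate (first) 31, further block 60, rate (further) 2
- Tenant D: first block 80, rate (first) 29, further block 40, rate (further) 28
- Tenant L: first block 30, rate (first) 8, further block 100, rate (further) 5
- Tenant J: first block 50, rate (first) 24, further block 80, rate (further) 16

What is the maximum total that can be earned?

Rank every tier by rate: Tenant H/T1 31 > Tenant D/T1 29 > Tenant D/T2 28 > Tenant J/T1 24 > Tenant Y/T1 19 > Tenant Y/T2 17 > Tenant J/T2 16 > Tenant L/T1 8 > Tenant L/T2 5 > Tenant H/T2 2.
Fill Tenant H T1 block (100 at 31) → 190 left.
Tenant D T1 at 29: fill all 80 → 110 left.
Tenant D/T2 (28): +40 → 70 left.
Tenant J/T1 (24): +50 → 20 left.
20 remain; put them into Tenant Y T1 at 19.
Total = 31×100 + 29×80 + 28×40 + 24×50 + 19×20 = 8120.

8120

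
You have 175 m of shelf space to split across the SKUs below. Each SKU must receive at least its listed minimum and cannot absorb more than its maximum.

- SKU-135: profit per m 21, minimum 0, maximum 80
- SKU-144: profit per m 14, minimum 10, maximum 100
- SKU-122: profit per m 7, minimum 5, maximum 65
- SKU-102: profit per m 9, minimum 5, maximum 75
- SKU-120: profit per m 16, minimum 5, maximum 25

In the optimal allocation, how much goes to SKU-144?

60

Meeting every minimum uses 0+10+5+5+5 = 25 m, leaving 150.
Rank by profit per m: SKU-135 21 > SKU-120 16 > SKU-144 14 > SKU-102 9 > SKU-122 7.
Give SKU-135 80 more to hit its cap of 80 ; 70 left.
SKU-120: +20 to 25 (cap) ; 50 left.
SKU-144 has room for 90 more but only 50 remain, so it gets 60.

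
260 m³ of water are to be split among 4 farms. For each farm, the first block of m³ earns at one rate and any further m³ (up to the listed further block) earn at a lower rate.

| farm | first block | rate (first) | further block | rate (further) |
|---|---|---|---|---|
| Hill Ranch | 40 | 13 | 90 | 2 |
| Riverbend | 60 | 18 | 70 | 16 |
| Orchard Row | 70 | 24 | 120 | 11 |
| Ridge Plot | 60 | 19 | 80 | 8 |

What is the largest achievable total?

5020

Order all 8 blocks by rate: Orchard Row/tier1 24 > Ridge Plot/tier1 19 > Riverbend/tier1 18 > Riverbend/tier2 16 > Hill Ranch/tier1 13 > Orchard Row/tier2 11 > Ridge Plot/tier2 8 > Hill Ranch/tier2 2.
Fill Orchard Row tier1 block (70 at 24) → 190 left.
Fill Ridge Plot tier1 block (60 at 19) → 130 left.
Fill Riverbend tier1 block (60 at 18) → 70 left.
Riverbend/tier2 (16): +70 → 0 left.
Total = 24×70 + 19×60 + 18×60 + 16×70 = 5020.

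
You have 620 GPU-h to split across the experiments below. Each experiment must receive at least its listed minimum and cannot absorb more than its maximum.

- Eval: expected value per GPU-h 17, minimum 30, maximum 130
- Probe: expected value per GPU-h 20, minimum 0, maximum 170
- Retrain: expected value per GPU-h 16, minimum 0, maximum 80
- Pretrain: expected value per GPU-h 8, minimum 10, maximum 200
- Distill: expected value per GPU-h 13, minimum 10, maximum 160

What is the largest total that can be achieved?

Meeting every minimum uses 30+0+0+10+10 = 50 GPU-h, leaving 570.
Rank by expected value per GPU-h: Probe 20 > Eval 17 > Retrain 16 > Distill 13 > Pretrain 8.
Give Probe 170 more to hit its cap of 170 → 400 left.
Eval: +100 to 130 (cap) → 300 left.
Retrain: +80 to 80 (cap) → 220 left.
Distill: +150 to 160 (cap) → 70 left.
Pretrain: +70 (room for 190) → 80. Pool exhausted.
Total = 17×130 + 20×170 + 16×80 + 8×80 + 13×160 = 9610.

9610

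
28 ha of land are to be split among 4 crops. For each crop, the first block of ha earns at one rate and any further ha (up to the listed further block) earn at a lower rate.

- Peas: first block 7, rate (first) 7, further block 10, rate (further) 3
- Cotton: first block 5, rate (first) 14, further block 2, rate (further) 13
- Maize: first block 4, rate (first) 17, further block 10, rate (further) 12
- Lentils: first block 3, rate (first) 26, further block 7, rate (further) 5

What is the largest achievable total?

Rank every tier by rate: Lentils/first 26 > Maize/first 17 > Cotton/first 14 > Cotton/second 13 > Maize/second 12 > Peas/first 7 > Lentils/second 5 > Peas/second 3.
Fill Lentils first block (3 at 26) — 25 left.
Maize first at 17: fill all 4 — 21 left.
Cotton/first (14): +5 — 16 left.
Cotton/second (13): +2 — 14 left.
Maize second at 12: fill all 10 — 4 left.
Peas first at 7: only 4 left, fill 4.
Total = 26×3 + 17×4 + 14×5 + 13×2 + 12×10 + 7×4 = 390.

390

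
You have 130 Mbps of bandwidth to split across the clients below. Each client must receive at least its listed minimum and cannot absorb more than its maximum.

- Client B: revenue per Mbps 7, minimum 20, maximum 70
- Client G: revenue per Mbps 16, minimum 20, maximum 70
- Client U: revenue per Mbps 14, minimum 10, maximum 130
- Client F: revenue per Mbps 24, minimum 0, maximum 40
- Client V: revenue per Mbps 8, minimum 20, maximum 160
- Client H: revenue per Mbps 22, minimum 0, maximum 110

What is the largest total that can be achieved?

2160

Meeting every minimum uses 20+20+10+0+20+0 = 70 Mbps, leaving 60.
Order the clients by revenue per Mbps: Client F 24 > Client H 22 > Client G 16 > Client U 14 > Client V 8 > Client B 7.
Client F takes 40 more to reach its cap of 40 → 20 left.
Client H: +20 (room for 110) → 20. Pool exhausted.
Total = 7×20 + 16×20 + 14×10 + 24×40 + 8×20 + 22×20 = 2160.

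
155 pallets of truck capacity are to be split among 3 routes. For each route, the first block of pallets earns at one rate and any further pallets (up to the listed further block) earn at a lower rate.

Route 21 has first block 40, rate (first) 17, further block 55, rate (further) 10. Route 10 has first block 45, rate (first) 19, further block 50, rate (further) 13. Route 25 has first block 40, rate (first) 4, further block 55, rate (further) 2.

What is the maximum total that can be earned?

Rank every tier by rate: Route 10/tier1 19 > Route 21/tier1 17 > Route 10/tier2 13 > Route 21/tier2 10 > Route 25/tier1 4 > Route 25/tier2 2.
Route 10 tier1 at 19: fill all 45 — 110 left.
Route 21/tier1 (17): +40 — 70 left.
Route 10/tier2 (13): +50 — 20 left.
Route 21 tier2 at 10: only 20 left, fill 20.
Total = 19×45 + 17×40 + 13×50 + 10×20 = 2385.

2385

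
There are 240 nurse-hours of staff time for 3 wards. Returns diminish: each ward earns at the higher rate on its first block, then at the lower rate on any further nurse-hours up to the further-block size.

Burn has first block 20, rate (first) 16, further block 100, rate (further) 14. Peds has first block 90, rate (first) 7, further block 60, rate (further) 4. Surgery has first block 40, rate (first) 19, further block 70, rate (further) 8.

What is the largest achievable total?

Order all 6 blocks by rate: Surgery/T1 19 > Burn/T1 16 > Burn/T2 14 > Surgery/T2 8 > Peds/T1 7 > Peds/T2 4.
Surgery/T1 (19): +40 — 200 left.
Burn/T1 (16): +20 — 180 left.
Fill Burn T2 block (100 at 14) — 80 left.
Surgery/T2 (8): +70 — 10 left.
Peds T1 at 7: only 10 left, fill 10.
Total = 19×40 + 16×20 + 14×100 + 8×70 + 7×10 = 3110.

3110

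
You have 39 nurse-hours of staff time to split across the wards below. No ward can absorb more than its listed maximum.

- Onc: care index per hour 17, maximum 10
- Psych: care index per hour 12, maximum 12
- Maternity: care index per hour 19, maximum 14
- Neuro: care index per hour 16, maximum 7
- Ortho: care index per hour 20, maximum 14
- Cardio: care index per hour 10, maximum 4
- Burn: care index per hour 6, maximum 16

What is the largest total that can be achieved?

Highest care index per hour first: Ortho 20 > Maternity 19 > Onc 17 > Neuro 16 > Psych 12 > Cardio 10 > Burn 6.
Ortho: +14 to 14 (cap) ; 25 left.
Give Maternity 14 to hit its cap of 14 ; 11 left.
Onc: +10 to 10 (cap) ; 1 left.
Neuro has room for 7 but only 1 remain, so it gets 1.
Total = 17×10 + 19×14 + 16×1 + 20×14 = 732.

732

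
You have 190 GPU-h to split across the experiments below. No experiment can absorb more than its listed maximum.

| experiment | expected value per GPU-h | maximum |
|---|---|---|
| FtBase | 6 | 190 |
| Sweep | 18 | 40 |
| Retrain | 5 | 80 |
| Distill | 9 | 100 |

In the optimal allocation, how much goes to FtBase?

50

Rank by expected value per GPU-h: Sweep 18 > Distill 9 > FtBase 6 > Retrain 5.
Give Sweep 40 to hit its cap of 40 → 150 left.
Give Distill 100 to hit its cap of 100 → 50 left.
Only 50 left; FtBase takes them to reach 50.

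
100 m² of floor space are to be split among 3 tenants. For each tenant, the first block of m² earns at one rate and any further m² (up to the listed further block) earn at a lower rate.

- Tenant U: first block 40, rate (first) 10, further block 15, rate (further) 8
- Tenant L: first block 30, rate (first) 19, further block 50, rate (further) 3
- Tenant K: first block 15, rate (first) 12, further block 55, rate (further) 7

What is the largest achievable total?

Treat each block as its own option and order by rate: Tenant L/first 19 > Tenant K/first 12 > Tenant U/first 10 > Tenant U/second 8 > Tenant K/second 7 > Tenant L/second 3.
Tenant L first at 19: fill all 30 — 70 left.
Tenant K/first (12): +15 — 55 left.
Tenant U/first (10): +40 — 15 left.
Tenant U/second (8): +15 — 0 left.
Total = 19×30 + 12×15 + 10×40 + 8×15 = 1270.

1270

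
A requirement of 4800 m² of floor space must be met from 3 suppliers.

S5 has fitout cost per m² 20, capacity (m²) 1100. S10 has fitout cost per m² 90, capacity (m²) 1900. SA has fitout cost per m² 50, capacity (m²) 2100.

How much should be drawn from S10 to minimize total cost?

1600

Cheapest first:
S5 (20): use full 1100 ; 3700 m² to go.
Take 2100 from SA at 50 ; need 1600 more.
Take 1600 from S10 at 90 to finish.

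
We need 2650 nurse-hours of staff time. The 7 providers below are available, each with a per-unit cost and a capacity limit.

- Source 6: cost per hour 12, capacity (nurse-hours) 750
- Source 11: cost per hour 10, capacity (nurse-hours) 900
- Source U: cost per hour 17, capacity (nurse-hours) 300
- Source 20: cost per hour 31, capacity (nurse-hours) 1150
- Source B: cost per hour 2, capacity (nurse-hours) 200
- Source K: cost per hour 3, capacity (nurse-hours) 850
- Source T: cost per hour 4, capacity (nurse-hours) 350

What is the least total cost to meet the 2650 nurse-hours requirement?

Use providers in increasing cost order.
Source B at 2: take all 200 nurse-hours ; 2450 still needed.
Source K (3): use full 850 ; 1600 nurse-hours to go.
Source T at 4: take all 350 nurse-hours ; 1250 still needed.
Source 11 (10): use full 900 ; 350 nurse-hours to go.
Take 350 from Source 6 at 12 to finish.
Source U, Source 20: unused.
Cost = 200×2 + 850×3 + 350×4 + 900×10 + 350×12 = 17550.

17550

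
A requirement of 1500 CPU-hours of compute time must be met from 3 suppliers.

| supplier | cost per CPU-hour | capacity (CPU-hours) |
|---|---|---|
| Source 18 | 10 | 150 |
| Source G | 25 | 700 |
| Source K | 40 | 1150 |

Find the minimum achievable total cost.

45000

Fill from the cheapest supplier first.
Take 150 from Source 18 at 10 ; need 1350 more.
Take 700 from Source G at 25 ; need 650 more.
Source K at 40: take 650 of its 1150 ; requirement met.
Cost = 150×10 + 700×25 + 650×40 = 45000.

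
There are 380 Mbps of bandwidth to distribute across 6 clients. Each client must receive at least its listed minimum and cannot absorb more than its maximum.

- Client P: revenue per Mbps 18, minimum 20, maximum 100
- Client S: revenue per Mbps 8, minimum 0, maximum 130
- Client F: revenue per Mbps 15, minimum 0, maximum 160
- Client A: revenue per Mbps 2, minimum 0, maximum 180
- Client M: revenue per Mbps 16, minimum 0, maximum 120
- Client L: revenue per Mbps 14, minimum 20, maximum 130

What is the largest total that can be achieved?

6100

Meeting every minimum uses 20+0+0+0+0+20 = 40 Mbps, leaving 340.
Order the clients by revenue per Mbps: Client P 18 > Client M 16 > Client F 15 > Client L 14 > Client S 8 > Client A 2.
Give Client P 80 more to hit its cap of 100 ; 260 left.
Client M takes 120 more to reach its cap of 120 ; 140 left.
Client F has room for 160 more but only 140 remain, so it gets 140.
Total = 18×100 + 15×140 + 16×120 + 14×20 = 6100.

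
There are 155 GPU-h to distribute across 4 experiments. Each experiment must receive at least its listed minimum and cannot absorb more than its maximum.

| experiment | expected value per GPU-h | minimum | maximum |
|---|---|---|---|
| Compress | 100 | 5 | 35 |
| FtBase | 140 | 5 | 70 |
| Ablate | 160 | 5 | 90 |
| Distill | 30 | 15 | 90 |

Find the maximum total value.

Meeting every minimum uses 5+5+5+15 = 30 GPU-h, leaving 125.
Highest expected value per GPU-h first: Ablate 160 > FtBase 140 > Compress 100 > Distill 30.
Give Ablate 85 more to hit its cap of 90 ; 40 left.
FtBase has room for 65 more but only 40 remain, so it gets 45.
Total = 100×5 + 140×45 + 160×90 + 30×15 = 21650.

21650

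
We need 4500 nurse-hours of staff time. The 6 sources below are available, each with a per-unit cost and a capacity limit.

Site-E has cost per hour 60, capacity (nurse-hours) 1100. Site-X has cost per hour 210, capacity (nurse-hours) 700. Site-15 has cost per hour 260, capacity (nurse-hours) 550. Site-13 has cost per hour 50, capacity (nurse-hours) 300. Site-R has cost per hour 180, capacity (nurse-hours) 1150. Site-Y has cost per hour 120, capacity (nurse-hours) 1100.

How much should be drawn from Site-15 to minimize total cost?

Cheapest first:
Site-13 at 50: take all 300 nurse-hours — 4200 still needed.
Site-E (60): use full 1100 — 3100 nurse-hours to go.
Site-Y at 120: take all 1100 nurse-hours — 2000 still needed.
Site-R (180): use full 1150 — 850 nurse-hours to go.
Site-X (210): use full 700 — 150 nurse-hours to go.
Take 150 from Site-15 at 260 to finish.

150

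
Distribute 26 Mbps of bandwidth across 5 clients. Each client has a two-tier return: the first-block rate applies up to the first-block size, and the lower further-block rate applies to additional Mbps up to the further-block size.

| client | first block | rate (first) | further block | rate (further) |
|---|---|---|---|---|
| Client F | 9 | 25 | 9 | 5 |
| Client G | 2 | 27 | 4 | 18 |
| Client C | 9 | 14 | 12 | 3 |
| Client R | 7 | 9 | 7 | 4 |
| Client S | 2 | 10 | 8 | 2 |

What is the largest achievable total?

Rank every tier by rate: Client G/T1 27 > Client F/T1 25 > Client G/T2 18 > Client C/T1 14 > Client S/T1 10 > Client R/T1 9 > Client F/T2 5 > Client R/T2 4 > Client C/T2 3 > Client S/T2 2.
Fill Client G T1 block (2 at 27) ; 24 left.
Client F/T1 (25): +9 ; 15 left.
Fill Client G T2 block (4 at 18) ; 11 left.
Client C T1 at 14: fill all 9 ; 2 left.
Client S/T1 (10): +2 ; 0 left.
Total = 27×2 + 25×9 + 18×4 + 14×9 + 10×2 = 497.

497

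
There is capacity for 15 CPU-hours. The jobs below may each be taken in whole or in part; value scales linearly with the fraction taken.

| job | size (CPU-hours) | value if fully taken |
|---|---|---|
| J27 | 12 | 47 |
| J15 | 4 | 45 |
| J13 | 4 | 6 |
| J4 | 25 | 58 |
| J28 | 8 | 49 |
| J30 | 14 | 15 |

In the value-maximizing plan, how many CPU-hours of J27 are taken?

Best value per unit of size first: J15 45/4≈11.2, J28 49/8≈6.12, J27 47/12≈3.92, J4 58/25≈2.32, J13 6/4≈1.5, J30 15/14≈1.07.
All 4 CPU-hours of J15 fit (value 45) ; 11 remain.
Take all of J28 (8 CPU-hours, value 49) ; 3 CPU-hours left.
3 CPU-hours left: a 3/12 share of J27 gives 47×3/12 = 11.75.

3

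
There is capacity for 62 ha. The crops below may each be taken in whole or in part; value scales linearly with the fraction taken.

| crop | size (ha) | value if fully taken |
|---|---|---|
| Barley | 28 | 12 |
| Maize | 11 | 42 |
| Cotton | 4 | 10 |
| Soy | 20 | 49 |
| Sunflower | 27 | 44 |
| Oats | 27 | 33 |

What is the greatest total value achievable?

145

Sort by value density: Maize 42/11≈3.82, Cotton 10/4≈2.5, Soy 49/20≈2.45, Sunflower 44/27≈1.63, Oats 33/27≈1.22, Barley 12/28≈0.429.
All 11 ha of Maize fit (value 42) ; 51 remain.
All 4 ha of Cotton fit (value 10) ; 47 remain.
All 20 ha of Soy fit (value 49) ; 27 remain.
Take all of Sunflower (27 ha, value 44) ; 0 ha left.
Total value = 145.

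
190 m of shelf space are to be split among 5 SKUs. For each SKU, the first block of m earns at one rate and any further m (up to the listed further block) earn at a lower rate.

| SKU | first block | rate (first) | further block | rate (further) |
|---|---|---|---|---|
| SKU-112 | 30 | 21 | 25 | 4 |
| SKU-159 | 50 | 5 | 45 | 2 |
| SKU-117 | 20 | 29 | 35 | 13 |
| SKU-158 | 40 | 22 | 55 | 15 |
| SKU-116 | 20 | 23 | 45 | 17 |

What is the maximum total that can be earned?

Rank every tier by rate: SKU-117/first 29 > SKU-116/first 23 > SKU-158/first 22 > SKU-112/first 21 > SKU-116/second 17 > SKU-158/second 15 > SKU-117/second 13 > SKU-159/first 5 > SKU-112/second 4 > SKU-159/second 2.
SKU-117 first at 29: fill all 20 ; 170 left.
SKU-116/first (23): +20 ; 150 left.
SKU-158 first at 22: fill all 40 ; 110 left.
SKU-112 first at 21: fill all 30 ; 80 left.
SKU-116/second (17): +45 ; 35 left.
SKU-158/second: +35 of 55 at 15; pool empty.
Total = 29×20 + 23×20 + 22×40 + 21×30 + 17×45 + 15×35 = 3840.

3840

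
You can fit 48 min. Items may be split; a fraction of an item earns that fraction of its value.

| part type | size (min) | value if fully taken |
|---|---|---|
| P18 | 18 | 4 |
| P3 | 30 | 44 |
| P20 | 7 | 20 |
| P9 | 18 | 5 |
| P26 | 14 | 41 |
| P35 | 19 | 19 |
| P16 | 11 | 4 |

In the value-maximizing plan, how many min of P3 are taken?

27

Rank by value-to-size ratio: P26 41/14≈2.93, P20 20/7≈2.86, P3 44/30≈1.47, P35 19/19≈1, P16 4/11≈0.364, P9 5/18≈0.278, P18 4/18≈0.222.
All 14 min of P26 fit (value 41) ; 34 remain.
All 7 min of P20 fit (value 20) ; 27 remain.
27 min left: a 27/30 share of P3 gives 44×27/30 = 39.6.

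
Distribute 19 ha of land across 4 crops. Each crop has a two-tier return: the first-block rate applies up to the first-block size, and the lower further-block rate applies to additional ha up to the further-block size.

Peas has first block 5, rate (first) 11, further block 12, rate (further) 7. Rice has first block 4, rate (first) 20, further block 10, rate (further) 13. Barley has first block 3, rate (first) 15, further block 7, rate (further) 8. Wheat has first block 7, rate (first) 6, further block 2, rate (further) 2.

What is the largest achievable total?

277

Order all 8 blocks by rate: Rice/tier1 20 > Barley/tier1 15 > Rice/tier2 13 > Peas/tier1 11 > Barley/tier2 8 > Peas/tier2 7 > Wheat/tier1 6 > Wheat/tier2 2.
Fill Rice tier1 block (4 at 20) → 15 left.
Barley/tier1 (15): +3 → 12 left.
Rice tier2 at 13: fill all 10 → 2 left.
Peas/tier1: +2 of 5 at 11; pool empty.
Total = 20×4 + 15×3 + 13×10 + 11×2 = 277.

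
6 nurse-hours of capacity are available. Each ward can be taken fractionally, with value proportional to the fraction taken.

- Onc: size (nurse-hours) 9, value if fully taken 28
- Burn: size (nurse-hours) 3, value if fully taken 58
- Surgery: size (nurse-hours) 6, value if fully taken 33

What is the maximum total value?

Best value per unit of size first: Burn 58/3≈19.3, Surgery 33/6≈5.5, Onc 28/9≈3.11.
All 3 nurse-hours of Burn fit (value 58) → 3 remain.
Only 3 nurse-hours remain; take 3/6 of Surgery for value 33×3/6 = 16.5.
Total value = 74.5.

74.5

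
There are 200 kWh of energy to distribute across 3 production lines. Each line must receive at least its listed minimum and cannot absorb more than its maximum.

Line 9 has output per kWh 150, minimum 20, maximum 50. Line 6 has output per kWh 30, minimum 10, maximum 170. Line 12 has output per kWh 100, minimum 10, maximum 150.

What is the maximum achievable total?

21800

Meeting every minimum uses 20+10+10 = 40 kWh, leaving 160.
Rank by output per kWh: Line 9 150 > Line 12 100 > Line 6 30.
Give Line 9 30 more to hit its cap of 50 — 130 left.
Only 130 left; Line 12 takes them to reach 140.
Total = 150×50 + 30×10 + 100×140 = 21800.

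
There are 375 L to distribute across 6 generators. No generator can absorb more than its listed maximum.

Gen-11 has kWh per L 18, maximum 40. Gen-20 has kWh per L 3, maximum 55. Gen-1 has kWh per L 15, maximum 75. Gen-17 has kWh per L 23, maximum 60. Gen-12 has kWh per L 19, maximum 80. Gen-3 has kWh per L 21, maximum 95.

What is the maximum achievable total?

Order the generators by kWh per L: Gen-17 23 > Gen-3 21 > Gen-12 19 > Gen-11 18 > Gen-1 15 > Gen-20 3.
Gen-17 takes 60 to reach its cap of 60 ; 315 left.
Gen-3 takes 95 to reach its cap of 95 ; 220 left.
Gen-12: +80 to 80 (cap) ; 140 left.
Give Gen-11 40 to hit its cap of 40 ; 100 left.
Gen-1: +75 to 75 (cap) ; 25 left.
Gen-20: +25 (room for 55) → 25. Pool exhausted.
Total = 18×40 + 3×25 + 15×75 + 23×60 + 19×80 + 21×95 = 6815.

6815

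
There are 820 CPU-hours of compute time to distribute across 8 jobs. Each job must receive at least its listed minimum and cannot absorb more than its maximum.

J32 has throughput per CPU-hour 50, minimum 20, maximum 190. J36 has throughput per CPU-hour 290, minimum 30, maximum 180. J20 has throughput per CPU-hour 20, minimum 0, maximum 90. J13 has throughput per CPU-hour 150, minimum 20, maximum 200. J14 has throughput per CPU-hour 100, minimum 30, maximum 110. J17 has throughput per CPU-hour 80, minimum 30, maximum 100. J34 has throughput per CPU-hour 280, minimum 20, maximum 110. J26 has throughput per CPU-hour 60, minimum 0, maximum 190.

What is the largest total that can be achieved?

139000

Meeting every minimum uses 20+30+0+20+30+30+20+0 = 150 CPU-hours, leaving 670.
Rank by throughput per CPU-hour: J36 290 > J34 280 > J13 150 > J14 100 > J17 80 > J26 60 > J32 50 > J20 20.
Give J36 150 more to hit its cap of 180 — 520 left.
J34 takes 90 more to reach its cap of 110 — 430 left.
J13: +180 to 200 (cap) — 250 left.
J14 takes 80 more to reach its cap of 110 — 170 left.
Give J17 70 more to hit its cap of 100 — 100 left.
J26 has room for 190 more but only 100 remain, so it gets 100.
Total = 50×20 + 290×180 + 150×200 + 100×110 + 80×100 + 280×110 + 60×100 = 139000.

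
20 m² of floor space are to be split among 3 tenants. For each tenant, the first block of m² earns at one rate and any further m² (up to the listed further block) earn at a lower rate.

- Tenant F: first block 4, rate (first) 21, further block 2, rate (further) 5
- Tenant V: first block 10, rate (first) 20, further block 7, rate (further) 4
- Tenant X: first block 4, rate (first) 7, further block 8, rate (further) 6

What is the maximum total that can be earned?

Order all 6 blocks by rate: Tenant F/tier1 21 > Tenant V/tier1 20 > Tenant X/tier1 7 > Tenant X/tier2 6 > Tenant F/tier2 5 > Tenant V/tier2 4.
Tenant F/tier1 (21): +4 ; 16 left.
Tenant V/tier1 (20): +10 ; 6 left.
Tenant X/tier1 (7): +4 ; 2 left.
2 remain; put them into Tenant X tier2 at 6.
Total = 21×4 + 20×10 + 7×4 + 6×2 = 324.

324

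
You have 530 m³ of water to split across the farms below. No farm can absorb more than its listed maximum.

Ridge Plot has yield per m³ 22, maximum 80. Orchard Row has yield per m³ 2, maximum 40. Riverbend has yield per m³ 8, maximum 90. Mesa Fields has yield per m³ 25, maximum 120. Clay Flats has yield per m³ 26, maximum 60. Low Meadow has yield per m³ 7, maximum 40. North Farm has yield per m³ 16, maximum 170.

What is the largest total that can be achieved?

9830

Order the farms by yield per m³: Clay Flats 26 > Mesa Fields 25 > Ridge Plot 22 > North Farm 16 > Riverbend 8 > Low Meadow 7 > Orchard Row 2.
Clay Flats takes 60 to reach its cap of 60 — 470 left.
Give Mesa Fields 120 to hit its cap of 120 — 350 left.
Ridge Plot: +80 to 80 (cap) — 270 left.
Give North Farm 170 to hit its cap of 170 — 100 left.
Give Riverbend 90 to hit its cap of 90 — 10 left.
Only 10 left; Low Meadow takes them to reach 10.
Total = 22×80 + 8×90 + 25×120 + 26×60 + 7×10 + 16×170 = 9830.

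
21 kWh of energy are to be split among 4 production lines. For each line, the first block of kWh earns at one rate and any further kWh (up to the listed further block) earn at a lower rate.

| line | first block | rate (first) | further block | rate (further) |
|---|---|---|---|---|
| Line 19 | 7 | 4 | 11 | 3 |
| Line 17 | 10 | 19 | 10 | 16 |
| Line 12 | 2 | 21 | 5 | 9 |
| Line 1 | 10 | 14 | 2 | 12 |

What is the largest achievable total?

376

Treat each block as its own option and order by rate: Line 12/T1 21 > Line 17/T1 19 > Line 17/T2 16 > Line 1/T1 14 > Line 1/T2 12 > Line 12/T2 9 > Line 19/T1 4 > Line 19/T2 3.
Fill Line 12 T1 block (2 at 21) — 19 left.
Fill Line 17 T1 block (10 at 19) — 9 left.
Line 17 T2 at 16: only 9 left, fill 9.
Total = 21×2 + 19×10 + 16×9 = 376.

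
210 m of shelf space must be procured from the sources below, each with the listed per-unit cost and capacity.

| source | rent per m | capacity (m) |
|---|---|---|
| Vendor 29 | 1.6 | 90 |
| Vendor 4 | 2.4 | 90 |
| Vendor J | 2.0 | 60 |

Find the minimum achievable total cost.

408

Cheapest first:
Vendor 29 at 1.6: take all 90 m ; 120 still needed.
Vendor J (2.0): use full 60 ; 60 m to go.
Take 60 from Vendor 4 at 2.4 to finish.
Cost = 90×1.6 + 60×2.0 + 60×2.4 = 408.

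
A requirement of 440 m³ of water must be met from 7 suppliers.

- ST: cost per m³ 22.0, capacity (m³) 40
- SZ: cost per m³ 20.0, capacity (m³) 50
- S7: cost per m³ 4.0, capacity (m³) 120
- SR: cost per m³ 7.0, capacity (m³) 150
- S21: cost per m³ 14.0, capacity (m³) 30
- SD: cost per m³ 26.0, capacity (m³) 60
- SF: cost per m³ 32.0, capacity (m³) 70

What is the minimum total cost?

5130

Cheapest first:
S7 at 4.0: take all 120 m³ ; 320 still needed.
Take 150 from SR at 7.0 ; need 170 more.
S21 (14.0): use full 30 ; 140 m³ to go.
SZ (20.0): use full 50 ; 90 m³ to go.
Take 40 from ST at 22.0 ; need 50 more.
SD at 26.0: take 50 of its 60 ; requirement met.
SF: unused.
Cost = 120×4.0 + 150×7.0 + 30×14.0 + 50×20.0 + 40×22.0 + 50×26.0 = 5130.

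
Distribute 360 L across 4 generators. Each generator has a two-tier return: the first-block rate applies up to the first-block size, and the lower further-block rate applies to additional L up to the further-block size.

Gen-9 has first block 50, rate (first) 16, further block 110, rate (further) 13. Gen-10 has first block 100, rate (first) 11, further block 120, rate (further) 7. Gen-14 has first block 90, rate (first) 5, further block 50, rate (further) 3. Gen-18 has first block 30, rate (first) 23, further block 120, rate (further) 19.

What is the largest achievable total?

5750

Treat each block as its own option and order by rate: Gen-18/T1 23 > Gen-18/T2 19 > Gen-9/T1 16 > Gen-9/T2 13 > Gen-10/T1 11 > Gen-10/T2 7 > Gen-14/T1 5 > Gen-14/T2 3.
Gen-18 T1 at 23: fill all 30 ; 330 left.
Gen-18 T2 at 19: fill all 120 ; 210 left.
Gen-9 T1 at 16: fill all 50 ; 160 left.
Fill Gen-9 T2 block (110 at 13) ; 50 left.
Gen-10 T1 at 11: only 50 left, fill 50.
Total = 23×30 + 19×120 + 16×50 + 13×110 + 11×50 = 5750.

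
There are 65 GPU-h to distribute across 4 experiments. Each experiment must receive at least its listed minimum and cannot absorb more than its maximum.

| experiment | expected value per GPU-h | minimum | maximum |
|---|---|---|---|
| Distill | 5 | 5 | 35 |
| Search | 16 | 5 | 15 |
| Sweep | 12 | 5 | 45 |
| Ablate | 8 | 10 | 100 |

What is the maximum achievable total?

765

Meeting every minimum uses 5+5+5+10 = 25 GPU-h, leaving 40.
Order the experiments by expected value per GPU-h: Search 16 > Sweep 12 > Ablate 8 > Distill 5.
Search: +10 to 15 (cap) ; 30 left.
Sweep has room for 40 more but only 30 remain, so it gets 35.
Total = 5×5 + 16×15 + 12×35 + 8×10 = 765.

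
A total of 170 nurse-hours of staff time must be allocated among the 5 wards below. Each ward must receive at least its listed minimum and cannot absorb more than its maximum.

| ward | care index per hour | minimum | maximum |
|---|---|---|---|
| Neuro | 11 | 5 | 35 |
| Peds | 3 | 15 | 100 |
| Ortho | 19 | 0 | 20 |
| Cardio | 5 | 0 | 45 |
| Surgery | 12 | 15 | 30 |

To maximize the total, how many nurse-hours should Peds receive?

Meeting every minimum uses 5+15+0+0+15 = 35 nurse-hours, leaving 135.
Highest care index per hour first: Ortho 19 > Surgery 12 > Neuro 11 > Cardio 5 > Peds 3.
Give Ortho 20 more to hit its cap of 20 — 115 left.
Surgery takes 15 more to reach its cap of 30 — 100 left.
Neuro takes 30 more to reach its cap of 35 — 70 left.
Cardio: +45 to 45 (cap) — 25 left.
Peds: +25 (room for 85) → 40. Pool exhausted.

40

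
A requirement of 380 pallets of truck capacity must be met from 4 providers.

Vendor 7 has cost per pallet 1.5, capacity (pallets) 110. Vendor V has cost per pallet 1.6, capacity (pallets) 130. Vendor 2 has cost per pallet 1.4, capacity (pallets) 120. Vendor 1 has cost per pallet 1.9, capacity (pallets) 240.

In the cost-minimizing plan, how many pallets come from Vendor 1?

Use providers in increasing cost order.
Vendor 2 at 1.4: take all 120 pallets ; 260 still needed.
Take 110 from Vendor 7 at 1.5 ; need 150 more.
Vendor V at 1.6: take all 130 pallets ; 20 still needed.
Vendor 1 at 1.9: take 20 of its 240 ; requirement met.

20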